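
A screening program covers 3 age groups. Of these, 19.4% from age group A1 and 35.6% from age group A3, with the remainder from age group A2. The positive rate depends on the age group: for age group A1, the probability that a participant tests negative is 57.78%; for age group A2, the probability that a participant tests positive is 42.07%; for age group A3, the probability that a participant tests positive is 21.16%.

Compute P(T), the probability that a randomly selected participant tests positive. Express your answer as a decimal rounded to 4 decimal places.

P(T) ≈ 0.3466

P(A2) = 1 − (0.194 + 0.356) = 0.45.
P(T|A1) = 1 − 0.5778 = 0.4222.
P(T) = P(T|A1)·P(A1) + P(T|A2)·P(A2) + P(T|A3)·P(A3)
      = 0.4222·0.194 + 0.4207·0.45 + 0.2116·0.356
      = 0.0819068 + 0.189315 + 0.0753296 = 0.3465514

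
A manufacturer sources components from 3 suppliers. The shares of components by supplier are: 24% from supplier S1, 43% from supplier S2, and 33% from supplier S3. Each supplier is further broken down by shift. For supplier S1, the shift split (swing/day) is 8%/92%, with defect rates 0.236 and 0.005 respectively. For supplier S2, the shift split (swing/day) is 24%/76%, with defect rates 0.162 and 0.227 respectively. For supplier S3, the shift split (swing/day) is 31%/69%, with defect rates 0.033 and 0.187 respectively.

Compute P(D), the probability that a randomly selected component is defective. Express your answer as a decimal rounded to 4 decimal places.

P(D|S1) = 0.08·0.236 + 0.92·0.005 = 0.01888 + 0.0046 = 0.02348
P(D|S2) = 0.24·0.162 + 0.76·0.227 = 0.03888 + 0.17252 = 0.2114
P(D|S3) = 0.31·0.033 + 0.69·0.187 = 0.01023 + 0.12903 = 0.13926
Then overall,
P(D) = 0.24·0.02348 + 0.43·0.2114 + 0.33·0.13926
      = 0.0056352 + 0.090902 + 0.0459558 = 0.142493

P(D) ≈ 0.1425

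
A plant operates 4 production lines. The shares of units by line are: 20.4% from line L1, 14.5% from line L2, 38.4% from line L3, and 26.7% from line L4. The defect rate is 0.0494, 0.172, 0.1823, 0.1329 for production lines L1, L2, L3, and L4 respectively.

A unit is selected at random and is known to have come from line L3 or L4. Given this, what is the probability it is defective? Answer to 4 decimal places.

Let S = {L3, L4}.
P(S) = 0.384 + 0.267 = 0.651.
P(D ∩ S) = 0.1823·0.384 + 0.1329·0.267 = 0.0700032 + 0.0354843 = 0.1054875.
P(D | S) = 0.1054875 / 0.651 = 0.162039…

P(D|S) ≈ 0.1620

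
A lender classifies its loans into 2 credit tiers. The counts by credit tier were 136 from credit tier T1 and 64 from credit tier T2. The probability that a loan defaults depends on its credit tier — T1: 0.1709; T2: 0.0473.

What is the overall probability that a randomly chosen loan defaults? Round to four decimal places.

Total: 136 + 64 = 200.
P(T1) = 136/200 = 0.68. P(T2) = 64/200 = 0.32.
P(D) = P(D|T1)·P(T1) + P(D|T2)·P(T2)
      = 0.1709·0.68 + 0.0473·0.32
      = 0.116212 + 0.015136 = 0.131348

P(D) ≈ 0.1313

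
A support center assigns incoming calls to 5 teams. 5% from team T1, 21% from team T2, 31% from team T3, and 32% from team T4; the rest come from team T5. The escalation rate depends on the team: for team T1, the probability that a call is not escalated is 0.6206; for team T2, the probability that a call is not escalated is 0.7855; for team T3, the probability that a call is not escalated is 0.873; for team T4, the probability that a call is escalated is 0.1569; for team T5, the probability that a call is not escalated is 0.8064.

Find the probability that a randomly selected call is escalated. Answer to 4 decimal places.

P(T5) = 1 − (0.05 + 0.21 + 0.31 + 0.32) = 0.11.
P(E|T1) = 1 − 0.6206 = 0.3794.
P(E|T2) = 1 − 0.7855 = 0.2145.
P(E|T3) = 1 − 0.873 = 0.127.
P(E|T5) = 1 − 0.8064 = 0.1936.
By the law of total probability,
P(E) = P(E|T1)·P(T1) + P(E|T2)·P(T2) + P(E|T3)·P(T3) + P(E|T4)·P(T4) + P(E|T5)·P(T5)
      = 0.3794·0.05 + 0.2145·0.21 + 0.127·0.31 + 0.1569·0.32 + 0.1936·0.11
      = 0.01897 + 0.045045 + 0.03937 + 0.050208 + 0.021296 = 0.174889

P(E) ≈ 0.1749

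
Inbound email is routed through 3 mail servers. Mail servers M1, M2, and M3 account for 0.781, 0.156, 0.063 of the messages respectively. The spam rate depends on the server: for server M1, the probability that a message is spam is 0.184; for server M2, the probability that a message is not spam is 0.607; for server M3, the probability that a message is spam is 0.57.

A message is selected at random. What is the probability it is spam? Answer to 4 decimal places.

P(S|M2) = 1 − 0.607 = 0.393.
Summing over the partition,
P(S) = P(S|M1)·P(M1) + P(S|M2)·P(M2) + P(S|M3)·P(M3)
      = 0.184·0.781 + 0.393·0.156 + 0.57·0.063
      = 0.143704 + 0.061308 + 0.03591 = 0.240922

P(S) ≈ 0.2409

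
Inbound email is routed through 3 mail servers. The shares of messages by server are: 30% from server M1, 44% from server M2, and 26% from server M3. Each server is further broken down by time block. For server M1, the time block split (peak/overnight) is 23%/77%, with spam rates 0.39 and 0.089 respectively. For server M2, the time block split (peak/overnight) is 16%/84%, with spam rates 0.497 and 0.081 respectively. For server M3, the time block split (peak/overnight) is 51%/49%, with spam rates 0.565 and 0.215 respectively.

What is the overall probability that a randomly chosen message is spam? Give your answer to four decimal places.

P(S) ≈ 0.2147

P(S|M1) = 0.23·0.39 + 0.77·0.089 = 0.0897 + 0.06853 = 0.15823
P(S|M2) = 0.16·0.497 + 0.84·0.081 = 0.07952 + 0.06804 = 0.14756
P(S|M3) = 0.51·0.565 + 0.49·0.215 = 0.28815 + 0.10535 = 0.3935
Then overall,
P(S) = 0.3·0.15823 + 0.44·0.14756 + 0.26·0.3935
      = 0.047469 + 0.0649264 + 0.10231 = 0.2147054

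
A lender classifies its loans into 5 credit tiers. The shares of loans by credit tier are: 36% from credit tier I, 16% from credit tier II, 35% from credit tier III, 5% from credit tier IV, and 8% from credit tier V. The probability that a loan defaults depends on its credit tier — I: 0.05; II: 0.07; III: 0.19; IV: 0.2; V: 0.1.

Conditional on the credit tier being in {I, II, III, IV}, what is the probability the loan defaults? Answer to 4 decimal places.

P(D|S) ≈ 0.1149

Let S = {I, II, III, IV}.
P(S) = 0.36 + 0.16 + 0.35 + 0.05 = 0.92.
P(D ∩ S) = 0.05·0.36 + 0.07·0.16 + 0.19·0.35 + 0.2·0.05 = 0.018 + 0.0112 + 0.0665 + 0.01 = 0.1057.
P(D | S) = 0.1057 / 0.92 = 0.114891…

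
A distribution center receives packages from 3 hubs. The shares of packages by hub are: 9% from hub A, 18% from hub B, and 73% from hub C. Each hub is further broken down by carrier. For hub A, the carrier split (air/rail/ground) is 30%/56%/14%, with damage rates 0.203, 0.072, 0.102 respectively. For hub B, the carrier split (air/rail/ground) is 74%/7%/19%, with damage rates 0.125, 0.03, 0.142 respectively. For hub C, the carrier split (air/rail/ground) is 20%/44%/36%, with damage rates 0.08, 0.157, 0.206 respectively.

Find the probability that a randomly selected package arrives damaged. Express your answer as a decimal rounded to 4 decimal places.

P(D|A) = 0.3·0.203 + 0.56·0.072 + 0.14·0.102 = 0.0609 + 0.04032 + 0.01428 = 0.1155
P(D|B) = 0.74·0.125 + 0.07·0.03 + 0.19·0.142 = 0.0925 + 0.0021 + 0.02698 = 0.12158
P(D|C) = 0.2·0.08 + 0.44·0.157 + 0.36·0.206 = 0.016 + 0.06908 + 0.07416 = 0.15924
Then overall,
P(D) = 0.09·0.1155 + 0.18·0.12158 + 0.73·0.15924
      = 0.010395 + 0.0218844 + 0.1162452 = 0.1485246

P(D) ≈ 0.1485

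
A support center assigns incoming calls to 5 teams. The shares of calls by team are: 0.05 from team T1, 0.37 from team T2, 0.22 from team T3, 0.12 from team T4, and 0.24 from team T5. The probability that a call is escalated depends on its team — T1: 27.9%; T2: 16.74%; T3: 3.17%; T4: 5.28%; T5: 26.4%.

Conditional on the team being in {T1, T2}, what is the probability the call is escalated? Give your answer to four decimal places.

Let S = {T1, T2}.
P(S) = 0.05 + 0.37 = 0.42.
P(E ∩ S) = 0.279·0.05 + 0.1674·0.37 = 0.01395 + 0.061938 = 0.075888.
P(E | S) = 0.075888 / 0.42 = 0.180686…

P(E|S) ≈ 0.1807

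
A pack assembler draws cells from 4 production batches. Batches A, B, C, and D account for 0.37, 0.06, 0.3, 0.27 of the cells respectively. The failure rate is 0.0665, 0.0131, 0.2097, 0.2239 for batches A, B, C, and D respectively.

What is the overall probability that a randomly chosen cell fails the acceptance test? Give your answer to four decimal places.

0.1488

P(F) = P(F|A)·P(A) + P(F|B)·P(B) + P(F|C)·P(C) + P(F|D)·P(D)
      = 0.0665·0.37 + 0.0131·0.06 + 0.2097·0.3 + 0.2239·0.27
      = 0.024605 + 0.000786 + 0.06291 + 0.060453 = 0.148754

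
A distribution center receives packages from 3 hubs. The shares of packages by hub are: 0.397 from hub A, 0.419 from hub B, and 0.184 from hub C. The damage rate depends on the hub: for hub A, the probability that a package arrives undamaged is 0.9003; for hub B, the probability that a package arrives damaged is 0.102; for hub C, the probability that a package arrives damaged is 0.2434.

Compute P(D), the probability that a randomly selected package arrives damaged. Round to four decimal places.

0.1271

P(D|A) = 1 − 0.9003 = 0.0997.
P(D) = P(D|A)·P(A) + P(D|B)·P(B) + P(D|C)·P(C)
      = 0.0997·0.397 + 0.102·0.419 + 0.2434·0.184
      = 0.0395809 + 0.042738 + 0.0447856 = 0.1271045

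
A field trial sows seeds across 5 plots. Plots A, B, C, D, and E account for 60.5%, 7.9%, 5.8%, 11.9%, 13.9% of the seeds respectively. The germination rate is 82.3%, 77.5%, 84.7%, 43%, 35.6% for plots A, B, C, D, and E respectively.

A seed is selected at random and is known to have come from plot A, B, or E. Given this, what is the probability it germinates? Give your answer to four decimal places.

0.7395

Let S = {A, B, E}.
P(S) = 0.605 + 0.079 + 0.139 = 0.823.
P(G ∩ S) = 0.823·0.605 + 0.775·0.079 + 0.356·0.139 = 0.497915 + 0.061225 + 0.049484 = 0.608624.
P(G | S) = 0.608624 / 0.823 = 0.739519…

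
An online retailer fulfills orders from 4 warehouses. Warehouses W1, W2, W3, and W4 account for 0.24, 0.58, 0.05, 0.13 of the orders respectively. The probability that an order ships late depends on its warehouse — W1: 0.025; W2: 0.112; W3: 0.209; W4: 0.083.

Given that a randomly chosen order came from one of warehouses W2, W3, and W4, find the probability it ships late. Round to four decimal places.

P(L|S) ≈ 0.1134

Let S = {W2, W3, W4}.
P(S) = 0.58 + 0.05 + 0.13 = 0.76.
P(L ∩ S) = 0.112·0.58 + 0.209·0.05 + 0.083·0.13 = 0.06496 + 0.01045 + 0.01079 = 0.0862.
P(L | S) = 0.0862 / 0.76 = 0.113421…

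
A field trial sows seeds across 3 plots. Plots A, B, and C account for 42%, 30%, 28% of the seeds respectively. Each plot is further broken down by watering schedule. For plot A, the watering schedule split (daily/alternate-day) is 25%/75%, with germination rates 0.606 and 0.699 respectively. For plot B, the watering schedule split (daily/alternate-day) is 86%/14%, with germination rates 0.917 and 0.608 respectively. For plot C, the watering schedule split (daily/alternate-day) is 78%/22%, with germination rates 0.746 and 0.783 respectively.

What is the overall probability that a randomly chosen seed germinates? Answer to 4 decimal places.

P(G) ≈ 0.7571

P(G|A) = 0.25·0.606 + 0.75·0.699 = 0.1515 + 0.52425 = 0.67575
P(G|B) = 0.86·0.917 + 0.14·0.608 = 0.78862 + 0.08512 = 0.87374
P(G|C) = 0.78·0.746 + 0.22·0.783 = 0.58188 + 0.17226 = 0.75414
Then overall,
P(G) = 0.42·0.67575 + 0.3·0.87374 + 0.28·0.75414
      = 0.283815 + 0.262122 + 0.2111592 = 0.7570962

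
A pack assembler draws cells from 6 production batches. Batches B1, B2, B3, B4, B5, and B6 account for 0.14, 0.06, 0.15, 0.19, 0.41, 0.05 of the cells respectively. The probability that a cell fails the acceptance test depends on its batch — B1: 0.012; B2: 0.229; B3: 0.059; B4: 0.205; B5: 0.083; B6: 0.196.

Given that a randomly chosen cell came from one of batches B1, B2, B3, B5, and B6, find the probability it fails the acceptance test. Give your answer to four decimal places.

0.0841

Let S = {B1, B2, B3, B5, B6}.
P(S) = 0.14 + 0.06 + 0.15 + 0.41 + 0.05 = 0.81.
P(F ∩ S) = 0.012·0.14 + 0.229·0.06 + 0.059·0.15 + 0.083·0.41 + 0.196·0.05 = 0.00168 + 0.01374 + 0.00885 + 0.03403 + 0.0098 = 0.0681.
P(F | S) = 0.0681 / 0.81 = 0.084074…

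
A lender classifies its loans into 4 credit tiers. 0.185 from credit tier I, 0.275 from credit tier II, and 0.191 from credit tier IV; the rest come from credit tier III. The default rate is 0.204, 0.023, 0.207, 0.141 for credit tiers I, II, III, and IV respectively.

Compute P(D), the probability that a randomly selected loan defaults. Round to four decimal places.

P(III) = 1 − (0.185 + 0.275 + 0.191) = 0.349.
Using total probability over the partition,
P(D) = P(D|I)·P(I) + P(D|II)·P(II) + P(D|III)·P(III) + P(D|IV)·P(IV)
      = 0.204·0.185 + 0.023·0.275 + 0.207·0.349 + 0.141·0.191
      = 0.03774 + 0.006325 + 0.072243 + 0.026931 = 0.143239

P(D) ≈ 0.1432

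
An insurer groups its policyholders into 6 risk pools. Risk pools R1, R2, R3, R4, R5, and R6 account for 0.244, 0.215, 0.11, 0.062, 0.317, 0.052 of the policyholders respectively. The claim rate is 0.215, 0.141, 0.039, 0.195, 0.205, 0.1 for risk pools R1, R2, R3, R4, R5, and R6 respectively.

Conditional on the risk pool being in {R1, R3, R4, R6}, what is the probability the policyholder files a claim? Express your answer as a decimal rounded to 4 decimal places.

Let S = {R1, R3, R4, R6}.
P(S) = 0.244 + 0.11 + 0.062 + 0.052 = 0.468.
P(C ∩ S) = 0.215·0.244 + 0.039·0.11 + 0.195·0.062 + 0.1·0.052 = 0.05246 + 0.00429 + 0.01209 + 0.0052 = 0.07404.
P(C | S) = 0.07404 / 0.468 = 0.158205…

0.1582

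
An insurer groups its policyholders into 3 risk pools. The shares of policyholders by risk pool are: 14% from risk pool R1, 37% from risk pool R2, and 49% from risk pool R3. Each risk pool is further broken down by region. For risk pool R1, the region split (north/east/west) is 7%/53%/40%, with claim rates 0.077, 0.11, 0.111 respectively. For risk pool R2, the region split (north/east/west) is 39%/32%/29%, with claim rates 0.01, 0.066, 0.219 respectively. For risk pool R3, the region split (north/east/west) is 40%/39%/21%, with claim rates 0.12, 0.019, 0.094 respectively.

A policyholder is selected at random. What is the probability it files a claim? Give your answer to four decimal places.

P(C) ≈ 0.0847

P(C|R1) = 0.07·0.077 + 0.53·0.11 + 0.4·0.111 = 0.00539 + 0.0583 + 0.0444 = 0.10809
P(C|R2) = 0.39·0.01 + 0.32·0.066 + 0.29·0.219 = 0.0039 + 0.02112 + 0.06351 = 0.08853
P(C|R3) = 0.4·0.12 + 0.39·0.019 + 0.21·0.094 = 0.048 + 0.00741 + 0.01974 = 0.07515
Then overall,
P(C) = 0.14·0.10809 + 0.37·0.08853 + 0.49·0.07515
      = 0.0151326 + 0.0327561 + 0.0368235 = 0.0847122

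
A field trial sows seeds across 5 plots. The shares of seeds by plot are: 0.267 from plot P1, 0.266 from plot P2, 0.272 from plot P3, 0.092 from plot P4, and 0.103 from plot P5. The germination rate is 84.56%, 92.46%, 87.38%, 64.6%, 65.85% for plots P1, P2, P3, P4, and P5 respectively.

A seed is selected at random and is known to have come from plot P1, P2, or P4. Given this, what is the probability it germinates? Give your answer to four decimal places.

0.8498

Let S = {P1, P2, P4}.
P(S) = 0.267 + 0.266 + 0.092 = 0.625.
P(G ∩ S) = 0.8456·0.267 + 0.9246·0.266 + 0.646·0.092 = 0.2257752 + 0.2459436 + 0.059432 = 0.5311508.
P(G | S) = 0.5311508 / 0.625 = 0.849841…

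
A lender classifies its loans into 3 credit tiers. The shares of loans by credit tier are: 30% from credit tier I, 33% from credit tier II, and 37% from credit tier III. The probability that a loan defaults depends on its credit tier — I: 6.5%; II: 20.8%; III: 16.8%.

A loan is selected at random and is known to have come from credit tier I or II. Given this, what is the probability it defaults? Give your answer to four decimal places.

Let S = {I, II}.
P(S) = 0.3 + 0.33 = 0.63.
P(D ∩ S) = 0.065·0.3 + 0.208·0.33 = 0.0195 + 0.06864 = 0.08814.
P(D | S) = 0.08814 / 0.63 = 0.139905…

P(D|S) ≈ 0.1399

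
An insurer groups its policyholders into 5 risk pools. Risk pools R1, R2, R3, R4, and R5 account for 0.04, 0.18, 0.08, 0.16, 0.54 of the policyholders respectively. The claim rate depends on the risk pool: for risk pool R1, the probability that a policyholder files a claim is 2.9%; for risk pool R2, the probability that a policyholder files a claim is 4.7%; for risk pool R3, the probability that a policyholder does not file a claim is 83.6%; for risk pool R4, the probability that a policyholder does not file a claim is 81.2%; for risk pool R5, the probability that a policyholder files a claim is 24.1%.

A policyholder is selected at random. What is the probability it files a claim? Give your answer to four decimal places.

P(C|R3) = 1 − 0.836 = 0.164.
P(C|R4) = 1 − 0.812 = 0.188.
P(C) = P(C|R1)·P(R1) + P(C|R2)·P(R2) + P(C|R3)·P(R3) + P(C|R4)·P(R4) + P(C|R5)·P(R5)
      = 0.029·0.04 + 0.047·0.18 + 0.164·0.08 + 0.188·0.16 + 0.241·0.54
      = 0.00116 + 0.00846 + 0.01312 + 0.03008 + 0.13014 = 0.18296

0.1830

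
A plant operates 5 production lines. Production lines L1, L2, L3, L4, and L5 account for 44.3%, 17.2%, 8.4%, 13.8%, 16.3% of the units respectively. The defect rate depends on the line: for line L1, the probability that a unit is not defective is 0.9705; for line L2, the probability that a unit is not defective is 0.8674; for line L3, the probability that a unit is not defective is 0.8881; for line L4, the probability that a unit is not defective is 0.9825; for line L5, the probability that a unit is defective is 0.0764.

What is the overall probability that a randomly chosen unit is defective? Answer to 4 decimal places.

P(D|L1) = 1 − 0.9705 = 0.0295.
P(D|L2) = 1 − 0.8674 = 0.1326.
P(D|L3) = 1 − 0.8881 = 0.1119.
P(D|L4) = 1 − 0.9825 = 0.0175.
Using total probability over the partition,
P(D) = P(D|L1)·P(L1) + P(D|L2)·P(L2) + P(D|L3)·P(L3) + P(D|L4)·P(L4) + P(D|L5)·P(L5)
      = 0.0295·0.443 + 0.1326·0.172 + 0.1119·0.084 + 0.0175·0.138 + 0.0764·0.163
      = 0.0130685 + 0.0228072 + 0.0093996 + 0.002415 + 0.0124532 = 0.0601435

0.0601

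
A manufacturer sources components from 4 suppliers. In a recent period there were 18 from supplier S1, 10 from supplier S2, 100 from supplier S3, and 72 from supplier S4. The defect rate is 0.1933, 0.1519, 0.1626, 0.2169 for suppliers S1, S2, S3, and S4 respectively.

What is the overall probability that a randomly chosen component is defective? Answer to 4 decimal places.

Total: 18 + 10 + 100 + 72 = 200.
P(S1) = 18/200 = 0.09. P(S2) = 10/200 = 0.05. P(S3) = 100/200 = 0.5. P(S4) = 72/200 = 0.36.
Using total probability over the partition,
P(D) = P(D|S1)·P(S1) + P(D|S2)·P(S2) + P(D|S3)·P(S3) + P(D|S4)·P(S4)
      = 0.1933·0.09 + 0.1519·0.05 + 0.1626·0.5 + 0.2169·0.36
      = 0.017397 + 0.007595 + 0.0813 + 0.078084 = 0.184376

P(D) ≈ 0.1844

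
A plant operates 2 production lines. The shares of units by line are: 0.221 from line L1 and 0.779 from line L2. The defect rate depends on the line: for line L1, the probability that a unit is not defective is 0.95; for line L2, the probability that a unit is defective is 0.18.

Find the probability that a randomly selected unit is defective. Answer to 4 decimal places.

P(D|L1) = 1 − 0.95 = 0.05.
P(D) = P(D|L1)·P(L1) + P(D|L2)·P(L2)
      = 0.05·0.221 + 0.18·0.779
      = 0.01105 + 0.14022 = 0.15127

0.1513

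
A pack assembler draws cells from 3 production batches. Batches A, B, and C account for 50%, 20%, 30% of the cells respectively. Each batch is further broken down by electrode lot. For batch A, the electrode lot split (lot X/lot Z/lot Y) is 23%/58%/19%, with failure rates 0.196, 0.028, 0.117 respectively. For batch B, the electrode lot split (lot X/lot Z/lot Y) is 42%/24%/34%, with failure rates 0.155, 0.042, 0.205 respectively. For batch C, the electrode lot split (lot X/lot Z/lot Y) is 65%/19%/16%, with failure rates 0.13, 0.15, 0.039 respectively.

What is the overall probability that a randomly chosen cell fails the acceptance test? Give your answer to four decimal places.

P(F) ≈ 0.1065

P(F|A) = 0.23·0.196 + 0.58·0.028 + 0.19·0.117 = 0.04508 + 0.01624 + 0.02223 = 0.08355
P(F|B) = 0.42·0.155 + 0.24·0.042 + 0.34·0.205 = 0.0651 + 0.01008 + 0.0697 = 0.14488
P(F|C) = 0.65·0.13 + 0.19·0.15 + 0.16·0.039 = 0.0845 + 0.0285 + 0.00624 = 0.11924
Then overall,
P(F) = 0.5·0.08355 + 0.2·0.14488 + 0.3·0.11924
      = 0.041775 + 0.028976 + 0.035772 = 0.106523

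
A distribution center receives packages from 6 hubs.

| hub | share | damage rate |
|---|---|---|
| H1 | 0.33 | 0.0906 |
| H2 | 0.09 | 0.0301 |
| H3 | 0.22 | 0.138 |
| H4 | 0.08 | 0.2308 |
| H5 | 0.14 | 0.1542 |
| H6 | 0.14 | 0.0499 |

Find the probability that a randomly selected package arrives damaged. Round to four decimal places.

P(D) = P(D|H1)·P(H1) + P(D|H2)·P(H2) + P(D|H3)·P(H3) + P(D|H4)·P(H4) + P(D|H5)·P(H5) + P(D|H6)·P(H6)
      = 0.0906·0.33 + 0.0301·0.09 + 0.138·0.22 + 0.2308·0.08 + 0.1542·0.14 + 0.0499·0.14
      = 0.029898 + 0.002709 + 0.03036 + 0.018464 + 0.021588 + 0.006986 = 0.110005

P(D) ≈ 0.1100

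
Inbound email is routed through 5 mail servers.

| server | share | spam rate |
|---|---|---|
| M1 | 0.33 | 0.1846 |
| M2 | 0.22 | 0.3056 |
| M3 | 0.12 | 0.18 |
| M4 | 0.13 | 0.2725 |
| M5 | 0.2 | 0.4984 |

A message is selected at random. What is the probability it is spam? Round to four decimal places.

Summing over the partition,
P(S) = P(S|M1)·P(M1) + P(S|M2)·P(M2) + P(S|M3)·P(M3) + P(S|M4)·P(M4) + P(S|M5)·P(M5)
      = 0.1846·0.33 + 0.3056·0.22 + 0.18·0.12 + 0.2725·0.13 + 0.4984·0.2
      = 0.060918 + 0.067232 + 0.0216 + 0.035425 + 0.09968 = 0.284855

P(S) ≈ 0.2849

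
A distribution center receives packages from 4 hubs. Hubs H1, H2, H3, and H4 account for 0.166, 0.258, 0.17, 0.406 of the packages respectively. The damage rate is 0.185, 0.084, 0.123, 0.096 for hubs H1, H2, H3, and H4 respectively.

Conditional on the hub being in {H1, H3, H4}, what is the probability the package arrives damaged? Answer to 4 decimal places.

P(D|S) ≈ 0.1221

Let S = {H1, H3, H4}.
P(S) = 0.166 + 0.17 + 0.406 = 0.742.
P(D ∩ S) = 0.185·0.166 + 0.123·0.17 + 0.096·0.406 = 0.03071 + 0.02091 + 0.038976 = 0.090596.
P(D | S) = 0.090596 / 0.742 = 0.122097…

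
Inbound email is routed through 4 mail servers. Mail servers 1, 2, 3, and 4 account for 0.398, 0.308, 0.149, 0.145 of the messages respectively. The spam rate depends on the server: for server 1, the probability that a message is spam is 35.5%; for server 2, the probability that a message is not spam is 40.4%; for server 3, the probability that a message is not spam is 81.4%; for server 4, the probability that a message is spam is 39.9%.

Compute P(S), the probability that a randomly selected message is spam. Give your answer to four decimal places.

0.4104

P(S|2) = 1 − 0.404 = 0.596.
P(S|3) = 1 − 0.814 = 0.186.
P(S) = P(S|1)·P(1) + P(S|2)·P(2) + P(S|3)·P(3) + P(S|4)·P(4)
      = 0.355·0.398 + 0.596·0.308 + 0.186·0.149 + 0.399·0.145
      = 0.14129 + 0.183568 + 0.027714 + 0.057855 = 0.410427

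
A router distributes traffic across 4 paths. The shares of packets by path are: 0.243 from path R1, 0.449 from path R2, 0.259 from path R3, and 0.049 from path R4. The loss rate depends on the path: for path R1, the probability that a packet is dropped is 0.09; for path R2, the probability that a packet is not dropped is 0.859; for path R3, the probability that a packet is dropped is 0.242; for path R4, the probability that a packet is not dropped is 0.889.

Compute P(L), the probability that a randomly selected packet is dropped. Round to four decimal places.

P(L) ≈ 0.1533

P(L|R2) = 1 − 0.859 = 0.141.
P(L|R4) = 1 − 0.889 = 0.111.
P(L) = P(L|R1)·P(R1) + P(L|R2)·P(R2) + P(L|R3)·P(R3) + P(L|R4)·P(R4)
      = 0.09·0.243 + 0.141·0.449 + 0.242·0.259 + 0.111·0.049
      = 0.02187 + 0.063309 + 0.062678 + 0.005439 = 0.153296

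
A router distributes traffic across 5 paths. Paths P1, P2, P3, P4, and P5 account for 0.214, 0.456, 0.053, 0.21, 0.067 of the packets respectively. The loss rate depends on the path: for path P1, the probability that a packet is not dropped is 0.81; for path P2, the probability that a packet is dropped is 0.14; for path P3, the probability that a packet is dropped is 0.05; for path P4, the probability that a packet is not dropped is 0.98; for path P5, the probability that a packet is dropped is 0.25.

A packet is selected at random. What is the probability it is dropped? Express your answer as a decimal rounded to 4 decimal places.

P(L|P1) = 1 − 0.81 = 0.19.
P(L|P4) = 1 − 0.98 = 0.02.
By the law of total probability,
P(L) = P(L|P1)·P(P1) + P(L|P2)·P(P2) + P(L|P3)·P(P3) + P(L|P4)·P(P4) + P(L|P5)·P(P5)
      = 0.19·0.214 + 0.14·0.456 + 0.05·0.053 + 0.02·0.21 + 0.25·0.067
      = 0.04066 + 0.06384 + 0.00265 + 0.0042 + 0.01675 = 0.1281

0.1281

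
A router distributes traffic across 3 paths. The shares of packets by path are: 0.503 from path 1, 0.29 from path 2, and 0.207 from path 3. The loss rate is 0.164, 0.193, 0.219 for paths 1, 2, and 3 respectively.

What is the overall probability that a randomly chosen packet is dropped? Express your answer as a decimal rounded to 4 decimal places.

P(L) ≈ 0.1838

P(L) = P(L|1)·P(1) + P(L|2)·P(2) + P(L|3)·P(3)
      = 0.164·0.503 + 0.193·0.29 + 0.219·0.207
      = 0.082492 + 0.05597 + 0.045333 = 0.183795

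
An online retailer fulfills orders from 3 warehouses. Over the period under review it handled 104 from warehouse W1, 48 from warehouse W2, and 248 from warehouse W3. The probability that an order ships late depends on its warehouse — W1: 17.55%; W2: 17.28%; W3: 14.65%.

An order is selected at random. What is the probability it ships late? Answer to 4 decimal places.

Total: 104 + 48 + 248 = 400.
P(W1) = 104/400 = 0.26. P(W2) = 48/400 = 0.12. P(W3) = 248/400 = 0.62.
P(L) = P(L|W1)·P(W1) + P(L|W2)·P(W2) + P(L|W3)·P(W3)
      = 0.1755·0.26 + 0.1728·0.12 + 0.1465·0.62
      = 0.04563 + 0.020736 + 0.09083 = 0.157196

0.1572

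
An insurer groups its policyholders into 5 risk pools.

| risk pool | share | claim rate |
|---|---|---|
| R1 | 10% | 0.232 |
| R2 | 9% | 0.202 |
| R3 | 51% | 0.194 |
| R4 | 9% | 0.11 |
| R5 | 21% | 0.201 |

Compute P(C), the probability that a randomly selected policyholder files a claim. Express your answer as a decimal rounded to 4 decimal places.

0.1924

P(C) = P(C|R1)·P(R1) + P(C|R2)·P(R2) + P(C|R3)·P(R3) + P(C|R4)·P(R4) + P(C|R5)·P(R5)
      = 0.232·0.1 + 0.202·0.09 + 0.194·0.51 + 0.11·0.09 + 0.201·0.21
      = 0.0232 + 0.01818 + 0.09894 + 0.0099 + 0.04221 = 0.19243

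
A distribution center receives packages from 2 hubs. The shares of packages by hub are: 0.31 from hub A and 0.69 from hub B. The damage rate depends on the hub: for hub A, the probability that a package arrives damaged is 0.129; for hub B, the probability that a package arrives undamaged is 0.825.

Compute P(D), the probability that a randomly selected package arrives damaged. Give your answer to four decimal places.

0.1607

P(D|B) = 1 − 0.825 = 0.175.
P(D) = P(D|A)·P(A) + P(D|B)·P(B)
      = 0.129·0.31 + 0.175·0.69
      = 0.03999 + 0.12075 = 0.16074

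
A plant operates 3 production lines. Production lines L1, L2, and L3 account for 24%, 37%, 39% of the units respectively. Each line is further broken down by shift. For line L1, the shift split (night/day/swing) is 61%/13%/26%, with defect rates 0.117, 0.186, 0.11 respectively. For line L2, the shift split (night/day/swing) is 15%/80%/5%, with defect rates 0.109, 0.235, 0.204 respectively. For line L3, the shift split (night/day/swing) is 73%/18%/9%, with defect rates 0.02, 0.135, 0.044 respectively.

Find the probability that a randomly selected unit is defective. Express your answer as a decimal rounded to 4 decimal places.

P(D|L1) = 0.61·0.117 + 0.13·0.186 + 0.26·0.11 = 0.07137 + 0.02418 + 0.0286 = 0.12415
P(D|L2) = 0.15·0.109 + 0.8·0.235 + 0.05·0.204 = 0.01635 + 0.188 + 0.0102 = 0.21455
P(D|L3) = 0.73·0.02 + 0.18·0.135 + 0.09·0.044 = 0.0146 + 0.0243 + 0.00396 = 0.04286
Then overall,
P(D) = 0.24·0.12415 + 0.37·0.21455 + 0.39·0.04286
      = 0.029796 + 0.0793835 + 0.0167154 = 0.1258949

0.1259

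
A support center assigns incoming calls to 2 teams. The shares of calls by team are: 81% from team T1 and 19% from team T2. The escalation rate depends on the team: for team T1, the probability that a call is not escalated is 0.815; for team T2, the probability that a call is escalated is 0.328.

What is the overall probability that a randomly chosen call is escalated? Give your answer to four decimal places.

P(E|T1) = 1 − 0.815 = 0.185.
Summing over the partition,
P(E) = P(E|T1)·P(T1) + P(E|T2)·P(T2)
      = 0.185·0.81 + 0.328·0.19
      = 0.14985 + 0.06232 = 0.21217

0.2122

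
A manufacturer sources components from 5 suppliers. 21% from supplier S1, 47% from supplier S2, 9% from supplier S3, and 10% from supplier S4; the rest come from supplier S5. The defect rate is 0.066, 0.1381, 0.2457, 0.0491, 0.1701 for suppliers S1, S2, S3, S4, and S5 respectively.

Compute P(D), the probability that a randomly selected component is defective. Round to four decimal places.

P(D) ≈ 0.1279

P(S5) = 1 − (0.21 + 0.47 + 0.09 + 0.1) = 0.13.
P(D) = P(D|S1)·P(S1) + P(D|S2)·P(S2) + P(D|S3)·P(S3) + P(D|S4)·P(S4) + P(D|S5)·P(S5)
      = 0.066·0.21 + 0.1381·0.47 + 0.2457·0.09 + 0.0491·0.1 + 0.1701·0.13
      = 0.01386 + 0.064907 + 0.022113 + 0.00491 + 0.022113 = 0.127903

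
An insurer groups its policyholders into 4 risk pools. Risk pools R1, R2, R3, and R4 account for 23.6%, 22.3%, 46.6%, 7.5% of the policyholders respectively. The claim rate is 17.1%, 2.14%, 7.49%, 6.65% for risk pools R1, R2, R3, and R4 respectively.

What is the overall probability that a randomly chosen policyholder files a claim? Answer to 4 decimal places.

P(C) ≈ 0.0850

Using total probability over the partition,
P(C) = P(C|R1)·P(R1) + P(C|R2)·P(R2) + P(C|R3)·P(R3) + P(C|R4)·P(R4)
      = 0.171·0.236 + 0.0214·0.223 + 0.0749·0.466 + 0.0665·0.075
      = 0.040356 + 0.0047722 + 0.0349034 + 0.0049875 = 0.0850191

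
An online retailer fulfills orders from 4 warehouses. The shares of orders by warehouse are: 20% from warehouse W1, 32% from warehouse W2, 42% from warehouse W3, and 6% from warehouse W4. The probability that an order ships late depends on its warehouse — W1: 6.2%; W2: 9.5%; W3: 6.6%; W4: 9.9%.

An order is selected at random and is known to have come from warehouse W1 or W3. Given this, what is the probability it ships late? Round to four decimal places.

0.0647

Let S = {W1, W3}.
P(S) = 0.2 + 0.42 = 0.62.
P(L ∩ S) = 0.062·0.2 + 0.066·0.42 = 0.0124 + 0.02772 = 0.04012.
P(L | S) = 0.04012 / 0.62 = 0.064710…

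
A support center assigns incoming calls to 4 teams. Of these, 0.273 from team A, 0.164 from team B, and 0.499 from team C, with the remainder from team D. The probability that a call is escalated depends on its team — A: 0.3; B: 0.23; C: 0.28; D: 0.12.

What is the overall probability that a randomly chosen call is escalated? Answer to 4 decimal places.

P(D) = 1 − (0.273 + 0.164 + 0.499) = 0.064.
P(E) = P(E|A)·P(A) + P(E|B)·P(B) + P(E|C)·P(C) + P(E|D)·P(D)
      = 0.3·0.273 + 0.23·0.164 + 0.28·0.499 + 0.12·0.064
      = 0.0819 + 0.03772 + 0.13972 + 0.00768 = 0.26702

P(E) ≈ 0.2670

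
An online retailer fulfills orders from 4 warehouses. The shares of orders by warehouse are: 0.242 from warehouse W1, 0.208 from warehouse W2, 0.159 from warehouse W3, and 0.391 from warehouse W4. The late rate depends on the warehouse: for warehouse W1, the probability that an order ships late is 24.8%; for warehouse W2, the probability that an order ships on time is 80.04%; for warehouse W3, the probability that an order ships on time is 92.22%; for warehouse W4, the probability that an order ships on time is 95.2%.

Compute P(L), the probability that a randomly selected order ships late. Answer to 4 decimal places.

P(L|W2) = 1 − 0.8004 = 0.1996.
P(L|W3) = 1 − 0.9222 = 0.0778.
P(L|W4) = 1 − 0.952 = 0.048.
Summing over the partition,
P(L) = P(L|W1)·P(W1) + P(L|W2)·P(W2) + P(L|W3)·P(W3) + P(L|W4)·P(W4)
      = 0.248·0.242 + 0.1996·0.208 + 0.0778·0.159 + 0.048·0.391
      = 0.060016 + 0.0415168 + 0.0123702 + 0.018768 = 0.132671

P(L) ≈ 0.1327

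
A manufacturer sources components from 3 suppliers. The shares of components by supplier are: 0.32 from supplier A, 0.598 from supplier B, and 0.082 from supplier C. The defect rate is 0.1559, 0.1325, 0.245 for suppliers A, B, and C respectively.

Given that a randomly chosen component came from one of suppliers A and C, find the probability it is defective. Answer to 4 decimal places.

0.1741

Let S = {A, C}.
P(S) = 0.32 + 0.082 = 0.402.
P(D ∩ S) = 0.1559·0.32 + 0.245·0.082 = 0.049888 + 0.02009 = 0.069978.
P(D | S) = 0.069978 / 0.402 = 0.174075…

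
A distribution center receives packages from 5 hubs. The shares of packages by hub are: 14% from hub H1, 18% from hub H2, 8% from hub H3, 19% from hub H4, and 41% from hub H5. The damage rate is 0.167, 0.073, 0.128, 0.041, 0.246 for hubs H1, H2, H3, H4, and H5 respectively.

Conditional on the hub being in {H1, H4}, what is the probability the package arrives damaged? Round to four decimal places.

0.0945

Let S = {H1, H4}.
P(S) = 0.14 + 0.19 = 0.33.
P(D ∩ S) = 0.167·0.14 + 0.041·0.19 = 0.02338 + 0.00779 = 0.03117.
P(D | S) = 0.03117 / 0.33 = 0.094455…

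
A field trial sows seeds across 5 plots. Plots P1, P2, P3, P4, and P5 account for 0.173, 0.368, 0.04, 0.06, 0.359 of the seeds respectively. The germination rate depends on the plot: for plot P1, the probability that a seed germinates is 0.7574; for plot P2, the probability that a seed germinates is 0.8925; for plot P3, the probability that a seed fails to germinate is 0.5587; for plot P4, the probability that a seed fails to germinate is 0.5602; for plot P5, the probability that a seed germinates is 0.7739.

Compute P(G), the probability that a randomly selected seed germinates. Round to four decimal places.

P(G|P3) = 1 − 0.5587 = 0.4413.
P(G|P4) = 1 − 0.5602 = 0.4398.
P(G) = P(G|P1)·P(P1) + P(G|P2)·P(P2) + P(G|P3)·P(P3) + P(G|P4)·P(P4) + P(G|P5)·P(P5)
      = 0.7574·0.173 + 0.8925·0.368 + 0.4413·0.04 + 0.4398·0.06 + 0.7739·0.359
      = 0.1310302 + 0.32844 + 0.017652 + 0.026388 + 0.2778301 = 0.7813403

0.7813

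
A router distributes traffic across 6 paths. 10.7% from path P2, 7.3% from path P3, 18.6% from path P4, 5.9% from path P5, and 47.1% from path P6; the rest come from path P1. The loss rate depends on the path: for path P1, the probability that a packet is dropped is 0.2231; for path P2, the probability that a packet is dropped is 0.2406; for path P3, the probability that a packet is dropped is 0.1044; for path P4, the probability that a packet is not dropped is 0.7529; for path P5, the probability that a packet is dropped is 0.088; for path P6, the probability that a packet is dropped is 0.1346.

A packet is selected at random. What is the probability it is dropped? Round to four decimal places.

P(P1) = 1 − (0.107 + 0.073 + 0.186 + 0.059 + 0.471) = 0.104.
P(L|P4) = 1 − 0.7529 = 0.2471.
By the law of total probability,
P(L) = P(L|P1)·P(P1) + P(L|P2)·P(P2) + P(L|P3)·P(P3) + P(L|P4)·P(P4) + P(L|P5)·P(P5) + P(L|P6)·P(P6)
      = 0.2231·0.104 + 0.2406·0.107 + 0.1044·0.073 + 0.2471·0.186 + 0.088·0.059 + 0.1346·0.471
      = 0.0232024 + 0.0257442 + 0.0076212 + 0.0459606 + 0.005192 + 0.0633966 = 0.171117

0.1711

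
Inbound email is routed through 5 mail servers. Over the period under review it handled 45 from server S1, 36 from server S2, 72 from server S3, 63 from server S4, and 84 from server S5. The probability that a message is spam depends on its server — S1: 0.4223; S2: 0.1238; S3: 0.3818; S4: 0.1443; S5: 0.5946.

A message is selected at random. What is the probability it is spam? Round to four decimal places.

Total: 45 + 36 + 72 + 63 + 84 = 300.
P(S1) = 45/300 = 0.15. P(S2) = 36/300 = 0.12. P(S3) = 72/300 = 0.24. P(S4) = 63/300 = 0.21. P(S5) = 84/300 = 0.28.
Using total probability over the partition,
P(S) = P(S|S1)·P(S1) + P(S|S2)·P(S2) + P(S|S3)·P(S3) + P(S|S4)·P(S4) + P(S|S5)·P(S5)
      = 0.4223·0.15 + 0.1238·0.12 + 0.3818·0.24 + 0.1443·0.21 + 0.5946·0.28
      = 0.063345 + 0.014856 + 0.091632 + 0.030303 + 0.166488 = 0.366624

0.3666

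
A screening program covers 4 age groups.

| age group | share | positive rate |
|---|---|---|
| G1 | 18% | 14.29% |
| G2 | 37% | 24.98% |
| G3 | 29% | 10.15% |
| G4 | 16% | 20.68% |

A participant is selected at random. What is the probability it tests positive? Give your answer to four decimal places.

Using total probability over the partition,
P(T) = P(T|G1)·P(G1) + P(T|G2)·P(G2) + P(T|G3)·P(G3) + P(T|G4)·P(G4)
      = 0.1429·0.18 + 0.2498·0.37 + 0.1015·0.29 + 0.2068·0.16
      = 0.025722 + 0.092426 + 0.029435 + 0.033088 = 0.180671

0.1807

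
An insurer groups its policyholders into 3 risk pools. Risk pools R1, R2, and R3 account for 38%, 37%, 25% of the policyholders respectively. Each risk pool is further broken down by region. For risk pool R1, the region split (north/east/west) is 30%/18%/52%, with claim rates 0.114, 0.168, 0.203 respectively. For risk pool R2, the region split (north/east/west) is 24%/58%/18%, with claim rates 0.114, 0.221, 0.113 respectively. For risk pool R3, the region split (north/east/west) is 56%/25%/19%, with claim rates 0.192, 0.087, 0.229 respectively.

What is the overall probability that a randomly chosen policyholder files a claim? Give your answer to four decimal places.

P(C|R1) = 0.3·0.114 + 0.18·0.168 + 0.52·0.203 = 0.0342 + 0.03024 + 0.10556 = 0.17
P(C|R2) = 0.24·0.114 + 0.58·0.221 + 0.18·0.113 = 0.02736 + 0.12818 + 0.02034 = 0.17588
P(C|R3) = 0.56·0.192 + 0.25·0.087 + 0.19·0.229 = 0.10752 + 0.02175 + 0.04351 = 0.17278
Then overall,
P(C) = 0.38·0.17 + 0.37·0.17588 + 0.25·0.17278
      = 0.0646 + 0.0650756 + 0.043195 = 0.1728706

P(C) ≈ 0.1729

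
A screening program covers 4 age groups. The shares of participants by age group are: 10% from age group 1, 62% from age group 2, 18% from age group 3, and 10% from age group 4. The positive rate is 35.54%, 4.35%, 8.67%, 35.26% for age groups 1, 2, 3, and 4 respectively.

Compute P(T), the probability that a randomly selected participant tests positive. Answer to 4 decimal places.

0.1134

P(T) = P(T|1)·P(1) + P(T|2)·P(2) + P(T|3)·P(3) + P(T|4)·P(4)
      = 0.3554·0.1 + 0.0435·0.62 + 0.0867·0.18 + 0.3526·0.1
      = 0.03554 + 0.02697 + 0.015606 + 0.03526 = 0.113376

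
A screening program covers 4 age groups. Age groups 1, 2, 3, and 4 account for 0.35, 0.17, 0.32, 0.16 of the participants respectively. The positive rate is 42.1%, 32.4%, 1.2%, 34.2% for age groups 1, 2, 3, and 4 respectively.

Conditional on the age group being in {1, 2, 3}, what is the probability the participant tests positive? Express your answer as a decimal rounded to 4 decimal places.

0.2456

Let S = {1, 2, 3}.
P(S) = 0.35 + 0.17 + 0.32 = 0.84.
P(T ∩ S) = 0.421·0.35 + 0.324·0.17 + 0.012·0.32 = 0.14735 + 0.05508 + 0.00384 = 0.20627.
P(T | S) = 0.20627 / 0.84 = 0.245560…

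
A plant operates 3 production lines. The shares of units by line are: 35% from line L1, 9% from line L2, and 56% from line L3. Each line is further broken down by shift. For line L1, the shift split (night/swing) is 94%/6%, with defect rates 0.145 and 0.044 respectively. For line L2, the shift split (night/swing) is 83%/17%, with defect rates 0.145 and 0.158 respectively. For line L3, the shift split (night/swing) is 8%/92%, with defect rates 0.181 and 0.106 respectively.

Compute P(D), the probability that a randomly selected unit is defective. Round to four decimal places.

P(D|L1) = 0.94·0.145 + 0.06·0.044 = 0.1363 + 0.00264 = 0.13894
P(D|L2) = 0.83·0.145 + 0.17·0.158 = 0.12035 + 0.02686 = 0.14721
P(D|L3) = 0.08·0.181 + 0.92·0.106 = 0.01448 + 0.09752 = 0.112
Then overall,
P(D) = 0.35·0.13894 + 0.09·0.14721 + 0.56·0.112
      = 0.048629 + 0.0132489 + 0.06272 = 0.1245979

0.1246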